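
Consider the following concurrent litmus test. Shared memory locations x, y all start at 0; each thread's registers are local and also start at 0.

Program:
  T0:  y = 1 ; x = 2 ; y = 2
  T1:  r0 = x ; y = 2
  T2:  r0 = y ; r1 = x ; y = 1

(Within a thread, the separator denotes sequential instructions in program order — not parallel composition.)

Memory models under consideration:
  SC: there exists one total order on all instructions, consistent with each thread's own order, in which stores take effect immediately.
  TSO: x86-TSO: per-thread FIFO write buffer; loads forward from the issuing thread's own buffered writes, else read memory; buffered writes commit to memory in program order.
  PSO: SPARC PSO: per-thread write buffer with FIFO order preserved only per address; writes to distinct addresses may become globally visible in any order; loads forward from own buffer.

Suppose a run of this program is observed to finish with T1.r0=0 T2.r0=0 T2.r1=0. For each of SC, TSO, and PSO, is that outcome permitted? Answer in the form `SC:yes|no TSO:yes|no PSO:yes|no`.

outcome vector order: (T1.r0,T2.r0,T2.r1)
[SC] allowed = {(0,0,0); (0,0,2); (0,1,0); (0,1,2); (0,2,0); (0,2,2); (2,0,0); (2,0,2); (2,1,0); (2,1,2); (2,2,2)}
[TSO] allowed = {(0,0,0); (0,0,2); (0,1,0); (0,1,2); (0,2,0); (0,2,2); (2,0,0); (2,0,2); (2,1,0); (2,1,2); (2,2,2)}
[PSO] allowed = {(0,0,0); (0,0,2); (0,1,0); (0,1,2); (0,2,0); (0,2,2); (2,0,0); (2,0,2); (2,1,0); (2,1,2); (2,2,0); (2,2,2)}
target (0,0,0) ∈ {SC,TSO,PSO}

SC:yes TSO:yes PSO:yes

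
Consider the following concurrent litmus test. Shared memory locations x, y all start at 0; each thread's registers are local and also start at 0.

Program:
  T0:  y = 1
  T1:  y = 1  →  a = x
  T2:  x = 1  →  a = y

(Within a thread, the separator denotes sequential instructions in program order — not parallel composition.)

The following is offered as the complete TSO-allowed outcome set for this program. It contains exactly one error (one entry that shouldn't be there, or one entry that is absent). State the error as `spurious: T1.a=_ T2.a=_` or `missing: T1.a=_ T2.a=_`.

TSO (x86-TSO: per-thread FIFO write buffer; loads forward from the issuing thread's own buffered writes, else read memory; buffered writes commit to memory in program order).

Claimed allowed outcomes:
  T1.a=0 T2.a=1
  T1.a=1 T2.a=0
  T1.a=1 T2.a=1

missing: T1.a=0 T2.a=0

outcome vector order: (T1.a,T2.a)
under TSO → <0 0>; <0 1>; <1 0>; <1 1>
TSO∖claimed = {<0 0>}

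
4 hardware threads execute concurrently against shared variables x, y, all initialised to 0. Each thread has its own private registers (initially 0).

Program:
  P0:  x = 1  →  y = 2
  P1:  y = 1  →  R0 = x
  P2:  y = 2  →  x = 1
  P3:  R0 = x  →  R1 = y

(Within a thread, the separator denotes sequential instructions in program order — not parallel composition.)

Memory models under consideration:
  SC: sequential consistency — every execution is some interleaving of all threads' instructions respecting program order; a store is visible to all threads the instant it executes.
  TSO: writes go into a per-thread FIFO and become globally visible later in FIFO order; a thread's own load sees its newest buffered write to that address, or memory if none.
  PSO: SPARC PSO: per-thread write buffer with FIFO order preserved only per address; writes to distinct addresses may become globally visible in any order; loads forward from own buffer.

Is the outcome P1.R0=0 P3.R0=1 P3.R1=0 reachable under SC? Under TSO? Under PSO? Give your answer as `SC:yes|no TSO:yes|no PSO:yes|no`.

SC:no TSO:yes PSO:yes

outcome vector order: (P1.R0,P3.R0,P3.R1)
under SC → (0,0,0) (0,0,1) (0,0,2) (0,1,1) (0,1,2) (1,0,0) (1,0,1) (1,0,2) (1,1,0) (1,1,1) (1,1,2)
under TSO → (0,0,0) (0,0,1) (0,0,2) (0,1,0) (0,1,1) (0,1,2) (1,0,0) (1,0,1) (1,0,2) (1,1,0) (1,1,1) (1,1,2)
under PSO → (0,0,0) (0,0,1) (0,0,2) (0,1,0) (0,1,1) (0,1,2) (1,0,0) (1,0,1) (1,0,2) (1,1,0) (1,1,1) (1,1,2)
target (0,1,0) ∈ {TSO,PSO}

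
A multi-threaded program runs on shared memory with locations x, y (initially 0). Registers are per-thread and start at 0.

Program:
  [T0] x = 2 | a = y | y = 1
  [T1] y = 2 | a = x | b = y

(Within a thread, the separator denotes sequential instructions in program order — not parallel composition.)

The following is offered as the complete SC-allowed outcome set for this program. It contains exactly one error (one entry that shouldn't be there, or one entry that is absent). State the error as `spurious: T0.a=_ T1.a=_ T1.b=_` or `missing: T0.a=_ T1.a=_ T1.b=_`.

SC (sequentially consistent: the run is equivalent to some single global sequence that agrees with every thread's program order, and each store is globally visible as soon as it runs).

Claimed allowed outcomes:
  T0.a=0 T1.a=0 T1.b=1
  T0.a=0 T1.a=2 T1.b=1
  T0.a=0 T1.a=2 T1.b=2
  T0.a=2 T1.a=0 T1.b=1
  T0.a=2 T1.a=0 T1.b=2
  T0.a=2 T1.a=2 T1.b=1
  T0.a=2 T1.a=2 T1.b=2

outcome vector order: (T0.a,T1.a,T1.b)
[SC] allowed = {021; 022; 201; 202; 221; 222}
claimed∖SC = {001}

spurious: T0.a=0 T1.a=0 T1.b=1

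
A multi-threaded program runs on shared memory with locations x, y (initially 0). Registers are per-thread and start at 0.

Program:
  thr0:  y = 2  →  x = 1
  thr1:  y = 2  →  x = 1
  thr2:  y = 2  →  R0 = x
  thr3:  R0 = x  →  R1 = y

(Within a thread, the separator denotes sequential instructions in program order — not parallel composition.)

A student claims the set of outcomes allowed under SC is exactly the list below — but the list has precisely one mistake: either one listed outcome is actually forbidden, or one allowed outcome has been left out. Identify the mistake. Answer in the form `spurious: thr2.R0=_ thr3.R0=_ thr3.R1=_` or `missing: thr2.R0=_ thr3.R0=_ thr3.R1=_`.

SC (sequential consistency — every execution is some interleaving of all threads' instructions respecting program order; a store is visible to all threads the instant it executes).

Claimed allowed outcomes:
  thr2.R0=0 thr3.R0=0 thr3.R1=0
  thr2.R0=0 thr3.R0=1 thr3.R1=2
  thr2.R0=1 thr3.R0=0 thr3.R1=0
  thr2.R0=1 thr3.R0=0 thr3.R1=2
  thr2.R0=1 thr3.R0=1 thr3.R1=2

missing: thr2.R0=0 thr3.R0=0 thr3.R1=2

outcome vector order: (thr2.R0,thr3.R0,thr3.R1)
under SC → 0/0/0; 0/0/2; 0/1/2; 1/0/0; 1/0/2; 1/1/2
SC∖claimed = {0/0/2}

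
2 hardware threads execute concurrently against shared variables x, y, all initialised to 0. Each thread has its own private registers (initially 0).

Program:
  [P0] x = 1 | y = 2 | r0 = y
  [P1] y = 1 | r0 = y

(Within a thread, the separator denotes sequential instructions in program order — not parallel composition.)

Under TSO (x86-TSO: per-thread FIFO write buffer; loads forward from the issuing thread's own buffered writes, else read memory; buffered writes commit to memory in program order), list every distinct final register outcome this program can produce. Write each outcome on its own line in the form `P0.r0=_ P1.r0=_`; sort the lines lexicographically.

P0.r0=1 P1.r0=1
P0.r0=2 P1.r0=1
P0.r0=2 P1.r0=2

outcome vector order: (P0.r0,P1.r0)
|TSO outcomes| = 3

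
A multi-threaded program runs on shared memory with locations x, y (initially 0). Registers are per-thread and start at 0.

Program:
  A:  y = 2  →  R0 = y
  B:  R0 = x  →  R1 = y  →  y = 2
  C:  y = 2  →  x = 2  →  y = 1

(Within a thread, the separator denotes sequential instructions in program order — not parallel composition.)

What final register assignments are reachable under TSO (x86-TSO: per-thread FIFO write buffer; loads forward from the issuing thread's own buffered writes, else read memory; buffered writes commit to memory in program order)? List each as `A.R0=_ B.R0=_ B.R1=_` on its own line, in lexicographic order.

A.R0=1 B.R0=0 B.R1=0
A.R0=1 B.R0=0 B.R1=1
A.R0=1 B.R0=0 B.R1=2
A.R0=1 B.R0=2 B.R1=1
A.R0=1 B.R0=2 B.R1=2
A.R0=2 B.R0=0 B.R1=0
A.R0=2 B.R0=0 B.R1=1
A.R0=2 B.R0=0 B.R1=2
A.R0=2 B.R0=2 B.R1=1
A.R0=2 B.R0=2 B.R1=2

outcome vector order: (A.R0,B.R0,B.R1)
|TSO outcomes| = 10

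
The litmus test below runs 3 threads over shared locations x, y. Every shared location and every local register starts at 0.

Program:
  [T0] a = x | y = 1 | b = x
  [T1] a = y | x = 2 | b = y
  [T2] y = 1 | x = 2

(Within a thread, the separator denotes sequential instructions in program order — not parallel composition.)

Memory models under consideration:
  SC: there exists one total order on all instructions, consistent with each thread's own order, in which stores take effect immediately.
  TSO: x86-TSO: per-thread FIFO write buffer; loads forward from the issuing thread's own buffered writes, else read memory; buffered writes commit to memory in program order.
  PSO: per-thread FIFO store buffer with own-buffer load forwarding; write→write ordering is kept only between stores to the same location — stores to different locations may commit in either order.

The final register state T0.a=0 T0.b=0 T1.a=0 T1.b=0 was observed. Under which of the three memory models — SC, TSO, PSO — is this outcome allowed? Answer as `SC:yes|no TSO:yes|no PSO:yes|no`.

outcome vector order: (T0.a,T0.b,T1.a,T1.b)
under SC → 0001 0011 0200 0201 0211 2200 2201 2211
under TSO → 0000 0001 0011 0200 0201 0211 2200 2201 2211
under PSO → 0000 0001 0011 0200 0201 0211 2200 2201 2211
target 0000 ∈ {TSO,PSO}

SC:no TSO:yes PSO:yes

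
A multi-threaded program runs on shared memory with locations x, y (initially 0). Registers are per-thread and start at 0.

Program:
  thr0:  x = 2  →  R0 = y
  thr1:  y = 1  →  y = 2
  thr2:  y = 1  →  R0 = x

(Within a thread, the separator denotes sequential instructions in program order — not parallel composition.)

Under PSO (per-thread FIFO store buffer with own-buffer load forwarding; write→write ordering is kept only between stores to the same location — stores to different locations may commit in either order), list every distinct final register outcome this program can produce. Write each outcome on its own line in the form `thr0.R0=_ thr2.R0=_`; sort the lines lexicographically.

outcome vector order: (thr0.R0,thr2.R0)
|PSO outcomes| = 6

thr0.R0=0 thr2.R0=0
thr0.R0=0 thr2.R0=2
thr0.R0=1 thr2.R0=0
thr0.R0=1 thr2.R0=2
thr0.R0=2 thr2.R0=0
thr0.R0=2 thr2.R0=2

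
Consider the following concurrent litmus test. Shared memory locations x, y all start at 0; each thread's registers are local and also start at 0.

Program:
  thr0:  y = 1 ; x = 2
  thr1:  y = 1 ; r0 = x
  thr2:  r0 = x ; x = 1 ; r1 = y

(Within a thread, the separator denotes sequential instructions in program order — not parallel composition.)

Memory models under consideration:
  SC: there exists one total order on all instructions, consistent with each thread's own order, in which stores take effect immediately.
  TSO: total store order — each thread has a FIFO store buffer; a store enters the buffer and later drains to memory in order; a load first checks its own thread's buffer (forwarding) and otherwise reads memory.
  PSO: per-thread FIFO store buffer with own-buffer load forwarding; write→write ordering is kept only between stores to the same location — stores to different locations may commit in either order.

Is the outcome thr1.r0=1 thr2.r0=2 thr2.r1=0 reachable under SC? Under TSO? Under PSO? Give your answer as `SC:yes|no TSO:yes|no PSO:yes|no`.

SC:no TSO:no PSO:yes

outcome vector order: (thr1.r0,thr2.r0,thr2.r1)
SC (8): 001; 021; 100; 101; 121; 200; 201; 221
TSO (9): 000; 001; 021; 100; 101; 121; 200; 201; 221
PSO (12): 000; 001; 020; 021; 100; 101; 120; 121; 200; 201; 220; 221
target 120 ∈ {PSO}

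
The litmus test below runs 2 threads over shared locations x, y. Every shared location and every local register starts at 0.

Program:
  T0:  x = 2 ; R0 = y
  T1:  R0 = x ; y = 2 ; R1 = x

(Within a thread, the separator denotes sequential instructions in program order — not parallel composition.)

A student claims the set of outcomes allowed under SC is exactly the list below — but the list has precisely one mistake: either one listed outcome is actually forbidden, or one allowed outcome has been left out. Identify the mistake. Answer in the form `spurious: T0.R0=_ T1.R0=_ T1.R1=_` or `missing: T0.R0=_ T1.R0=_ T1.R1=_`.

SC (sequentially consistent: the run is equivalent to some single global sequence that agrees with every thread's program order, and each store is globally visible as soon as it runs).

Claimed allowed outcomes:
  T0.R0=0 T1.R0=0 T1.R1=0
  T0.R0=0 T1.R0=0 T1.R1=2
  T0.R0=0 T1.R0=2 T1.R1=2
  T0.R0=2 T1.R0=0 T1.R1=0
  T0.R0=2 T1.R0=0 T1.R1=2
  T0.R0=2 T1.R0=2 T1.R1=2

outcome vector order: (T0.R0,T1.R0,T1.R1)
[SC] allowed = {(0,0,2) (0,2,2) (2,0,0) (2,0,2) (2,2,2)}
claimed∖SC = {(0,0,0)}

spurious: T0.R0=0 T1.R0=0 T1.R1=0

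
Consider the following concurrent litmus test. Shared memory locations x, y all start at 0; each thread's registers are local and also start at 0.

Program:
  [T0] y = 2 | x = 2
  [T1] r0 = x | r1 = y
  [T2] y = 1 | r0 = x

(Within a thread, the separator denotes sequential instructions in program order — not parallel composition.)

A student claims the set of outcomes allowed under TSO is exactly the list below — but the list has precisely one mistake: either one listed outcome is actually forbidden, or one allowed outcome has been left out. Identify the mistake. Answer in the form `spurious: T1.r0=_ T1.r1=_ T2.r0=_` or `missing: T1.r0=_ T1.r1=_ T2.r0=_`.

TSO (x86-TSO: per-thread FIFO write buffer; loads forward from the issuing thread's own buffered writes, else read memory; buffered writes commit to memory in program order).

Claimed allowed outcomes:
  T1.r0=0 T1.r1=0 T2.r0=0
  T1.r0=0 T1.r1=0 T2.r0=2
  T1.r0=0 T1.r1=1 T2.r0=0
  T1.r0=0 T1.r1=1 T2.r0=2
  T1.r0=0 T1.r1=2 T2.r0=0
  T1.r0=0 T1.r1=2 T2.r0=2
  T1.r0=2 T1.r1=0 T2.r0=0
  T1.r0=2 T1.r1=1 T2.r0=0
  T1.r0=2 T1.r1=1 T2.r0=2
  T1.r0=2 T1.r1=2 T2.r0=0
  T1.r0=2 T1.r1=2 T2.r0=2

spurious: T1.r0=2 T1.r1=0 T2.r0=0

outcome vector order: (T1.r0,T1.r1,T2.r0)
TSO (10): 0/0/0, 0/0/2, 0/1/0, 0/1/2, 0/2/0, 0/2/2, 2/1/0, 2/1/2, 2/2/0, 2/2/2
claimed∖TSO = {2/0/0}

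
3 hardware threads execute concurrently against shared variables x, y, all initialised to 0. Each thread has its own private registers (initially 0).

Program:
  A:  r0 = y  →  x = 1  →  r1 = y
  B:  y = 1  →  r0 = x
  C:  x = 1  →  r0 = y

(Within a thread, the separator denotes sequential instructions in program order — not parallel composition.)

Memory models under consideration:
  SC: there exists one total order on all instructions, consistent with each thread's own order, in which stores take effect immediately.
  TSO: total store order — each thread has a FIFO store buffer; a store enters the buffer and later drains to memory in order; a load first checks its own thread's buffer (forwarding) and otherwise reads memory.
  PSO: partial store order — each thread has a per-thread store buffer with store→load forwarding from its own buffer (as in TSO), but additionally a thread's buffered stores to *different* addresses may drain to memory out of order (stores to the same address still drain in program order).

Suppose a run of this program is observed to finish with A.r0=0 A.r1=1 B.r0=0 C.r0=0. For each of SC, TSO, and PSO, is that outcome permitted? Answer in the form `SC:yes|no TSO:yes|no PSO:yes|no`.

outcome vector order: (A.r0,A.r1,B.r0,C.r0)
SC (8): 0/0/1/0, 0/0/1/1, 0/1/0/1, 0/1/1/0, 0/1/1/1, 1/1/0/1, 1/1/1/0, 1/1/1/1
TSO (12): 0/0/0/0, 0/0/0/1, 0/0/1/0, 0/0/1/1, 0/1/0/0, 0/1/0/1, 0/1/1/0, 0/1/1/1, 1/1/0/0, 1/1/0/1, 1/1/1/0, 1/1/1/1
PSO (12): 0/0/0/0, 0/0/0/1, 0/0/1/0, 0/0/1/1, 0/1/0/0, 0/1/0/1, 0/1/1/0, 0/1/1/1, 1/1/0/0, 1/1/0/1, 1/1/1/0, 1/1/1/1
target 0/1/0/0 ∈ {TSO,PSO}

SC:no TSO:yes PSO:yes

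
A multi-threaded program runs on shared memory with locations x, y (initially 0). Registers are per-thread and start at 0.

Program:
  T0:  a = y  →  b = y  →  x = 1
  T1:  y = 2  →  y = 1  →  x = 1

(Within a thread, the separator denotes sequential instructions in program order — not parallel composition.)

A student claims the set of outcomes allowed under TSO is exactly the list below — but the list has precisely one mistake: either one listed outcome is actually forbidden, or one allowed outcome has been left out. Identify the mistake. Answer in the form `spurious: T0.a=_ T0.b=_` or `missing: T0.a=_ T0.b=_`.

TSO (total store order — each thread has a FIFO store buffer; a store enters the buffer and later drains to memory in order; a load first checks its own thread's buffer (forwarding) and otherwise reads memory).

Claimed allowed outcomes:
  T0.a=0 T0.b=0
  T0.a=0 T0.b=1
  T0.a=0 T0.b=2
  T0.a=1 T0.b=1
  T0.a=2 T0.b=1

outcome vector order: (T0.a,T0.b)
under TSO → (0,0); (0,1); (0,2); (1,1); (2,1); (2,2)
TSO∖claimed = {(2,2)}

missing: T0.a=2 T0.b=2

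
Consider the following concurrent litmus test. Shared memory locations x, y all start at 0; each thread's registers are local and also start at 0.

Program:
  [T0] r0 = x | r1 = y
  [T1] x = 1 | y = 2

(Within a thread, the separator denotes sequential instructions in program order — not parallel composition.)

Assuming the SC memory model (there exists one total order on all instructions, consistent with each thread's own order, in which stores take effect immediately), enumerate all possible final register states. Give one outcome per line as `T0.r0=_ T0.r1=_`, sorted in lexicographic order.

T0.r0=0 T0.r1=0
T0.r0=0 T0.r1=2
T0.r0=1 T0.r1=0
T0.r0=1 T0.r1=2

outcome vector order: (T0.r0,T0.r1)
|SC outcomes| = 4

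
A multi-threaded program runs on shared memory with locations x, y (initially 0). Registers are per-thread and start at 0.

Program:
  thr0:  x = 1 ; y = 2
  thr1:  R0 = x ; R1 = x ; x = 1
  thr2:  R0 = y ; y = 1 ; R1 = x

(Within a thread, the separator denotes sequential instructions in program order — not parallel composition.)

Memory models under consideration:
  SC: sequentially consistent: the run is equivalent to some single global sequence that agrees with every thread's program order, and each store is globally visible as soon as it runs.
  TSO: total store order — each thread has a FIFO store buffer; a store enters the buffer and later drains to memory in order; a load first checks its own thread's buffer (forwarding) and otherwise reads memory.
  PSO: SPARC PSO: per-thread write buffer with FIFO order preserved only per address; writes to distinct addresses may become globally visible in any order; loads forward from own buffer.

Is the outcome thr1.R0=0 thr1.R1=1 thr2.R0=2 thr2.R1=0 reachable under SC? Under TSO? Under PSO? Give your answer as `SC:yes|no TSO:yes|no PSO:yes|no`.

outcome vector order: (thr1.R0,thr1.R1,thr2.R0,thr2.R1)
under SC → (0,0,0,0); (0,0,0,1); (0,0,2,1); (0,1,0,0); (0,1,0,1); (0,1,2,1); (1,1,0,0); (1,1,0,1); (1,1,2,1)
under TSO → (0,0,0,0); (0,0,0,1); (0,0,2,1); (0,1,0,0); (0,1,0,1); (0,1,2,1); (1,1,0,0); (1,1,0,1); (1,1,2,1)
under PSO → (0,0,0,0); (0,0,0,1); (0,0,2,0); (0,0,2,1); (0,1,0,0); (0,1,0,1); (0,1,2,0); (0,1,2,1); (1,1,0,0); (1,1,0,1); (1,1,2,0); (1,1,2,1)
target (0,1,2,0) ∈ {PSO}

SC:no TSO:no PSO:yes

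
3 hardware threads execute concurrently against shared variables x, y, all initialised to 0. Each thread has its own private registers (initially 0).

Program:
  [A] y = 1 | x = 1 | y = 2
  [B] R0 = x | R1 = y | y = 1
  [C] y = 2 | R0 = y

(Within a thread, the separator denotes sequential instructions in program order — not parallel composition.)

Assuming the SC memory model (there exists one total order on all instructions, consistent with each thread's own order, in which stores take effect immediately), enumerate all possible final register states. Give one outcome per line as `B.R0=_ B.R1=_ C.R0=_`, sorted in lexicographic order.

B.R0=0 B.R1=0 C.R0=1
B.R0=0 B.R1=0 C.R0=2
B.R0=0 B.R1=1 C.R0=1
B.R0=0 B.R1=1 C.R0=2
B.R0=0 B.R1=2 C.R0=1
B.R0=0 B.R1=2 C.R0=2
B.R0=1 B.R1=1 C.R0=1
B.R0=1 B.R1=1 C.R0=2
B.R0=1 B.R1=2 C.R0=1
B.R0=1 B.R1=2 C.R0=2

outcome vector order: (B.R0,B.R1,C.R0)
|SC outcomes| = 10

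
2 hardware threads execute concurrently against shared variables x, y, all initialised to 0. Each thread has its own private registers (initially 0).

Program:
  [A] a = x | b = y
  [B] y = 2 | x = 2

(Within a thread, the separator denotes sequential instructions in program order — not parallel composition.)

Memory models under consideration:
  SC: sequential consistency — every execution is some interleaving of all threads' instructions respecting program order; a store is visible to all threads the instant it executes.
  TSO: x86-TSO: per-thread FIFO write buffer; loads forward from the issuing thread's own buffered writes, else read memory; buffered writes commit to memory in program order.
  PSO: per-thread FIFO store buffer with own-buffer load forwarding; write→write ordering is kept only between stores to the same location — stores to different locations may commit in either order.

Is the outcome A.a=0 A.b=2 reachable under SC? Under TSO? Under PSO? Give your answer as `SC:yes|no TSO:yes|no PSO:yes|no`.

SC:yes TSO:yes PSO:yes

outcome vector order: (A.a,A.b)
SC: 3 outcomes — {<0 0>; <0 2>; <2 2>}
TSO: 3 outcomes — {<0 0>; <0 2>; <2 2>}
PSO: 4 outcomes — {<0 0>; <0 2>; <2 0>; <2 2>}
target <0 2> ∈ {SC,TSO,PSO}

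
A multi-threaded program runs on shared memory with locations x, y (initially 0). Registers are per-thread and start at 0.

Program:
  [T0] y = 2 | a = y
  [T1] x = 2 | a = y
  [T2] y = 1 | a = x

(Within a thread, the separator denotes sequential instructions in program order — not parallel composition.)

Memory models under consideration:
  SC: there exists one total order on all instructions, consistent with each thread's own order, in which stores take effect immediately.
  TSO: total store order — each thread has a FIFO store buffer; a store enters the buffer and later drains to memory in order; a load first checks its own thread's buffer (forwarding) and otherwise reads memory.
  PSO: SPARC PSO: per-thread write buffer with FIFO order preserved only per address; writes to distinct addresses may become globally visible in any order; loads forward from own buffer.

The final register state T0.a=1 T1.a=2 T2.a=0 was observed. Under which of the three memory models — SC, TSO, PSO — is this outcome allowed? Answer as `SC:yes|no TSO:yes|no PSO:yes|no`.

outcome vector order: (T0.a,T1.a,T2.a)
SC (9): 102 110 112 122 202 210 212 220 222
TSO (12): 100 102 110 112 120 122 200 202 210 212 220 222
PSO (12): 100 102 110 112 120 122 200 202 210 212 220 222
target 120 ∈ {TSO,PSO}

SC:no TSO:yes PSO:yes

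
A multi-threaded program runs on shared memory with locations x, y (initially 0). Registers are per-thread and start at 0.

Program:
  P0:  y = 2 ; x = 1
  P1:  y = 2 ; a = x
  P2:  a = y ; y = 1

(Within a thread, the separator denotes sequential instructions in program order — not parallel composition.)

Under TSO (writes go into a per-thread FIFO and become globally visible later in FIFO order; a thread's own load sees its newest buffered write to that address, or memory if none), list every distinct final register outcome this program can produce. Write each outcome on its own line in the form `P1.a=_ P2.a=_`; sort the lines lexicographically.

P1.a=0 P2.a=0
P1.a=0 P2.a=2
P1.a=1 P2.a=0
P1.a=1 P2.a=2

outcome vector order: (P1.a,P2.a)
|TSO outcomes| = 4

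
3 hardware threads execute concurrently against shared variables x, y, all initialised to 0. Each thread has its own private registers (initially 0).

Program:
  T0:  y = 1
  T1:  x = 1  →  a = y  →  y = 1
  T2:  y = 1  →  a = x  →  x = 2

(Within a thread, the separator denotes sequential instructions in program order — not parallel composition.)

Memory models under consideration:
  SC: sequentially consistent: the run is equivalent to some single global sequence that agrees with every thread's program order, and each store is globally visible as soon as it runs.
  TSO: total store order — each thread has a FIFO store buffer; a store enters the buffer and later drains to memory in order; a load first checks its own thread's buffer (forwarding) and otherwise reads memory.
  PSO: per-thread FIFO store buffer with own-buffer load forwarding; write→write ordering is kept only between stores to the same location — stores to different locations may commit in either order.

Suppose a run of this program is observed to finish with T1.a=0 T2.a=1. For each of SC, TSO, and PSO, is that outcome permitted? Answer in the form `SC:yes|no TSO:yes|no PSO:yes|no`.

outcome vector order: (T1.a,T2.a)
[SC] allowed = {01, 10, 11}
[TSO] allowed = {00, 01, 10, 11}
[PSO] allowed = {00, 01, 10, 11}
target 01 ∈ {SC,TSO,PSO}

SC:yes TSO:yes PSO:yes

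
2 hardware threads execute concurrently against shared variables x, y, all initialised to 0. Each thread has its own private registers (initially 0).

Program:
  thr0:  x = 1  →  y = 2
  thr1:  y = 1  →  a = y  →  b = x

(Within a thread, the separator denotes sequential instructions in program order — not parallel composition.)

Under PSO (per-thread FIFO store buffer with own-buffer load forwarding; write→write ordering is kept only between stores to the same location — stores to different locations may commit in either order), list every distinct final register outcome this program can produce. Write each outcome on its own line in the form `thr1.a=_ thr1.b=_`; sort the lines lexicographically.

thr1.a=1 thr1.b=0
thr1.a=1 thr1.b=1
thr1.a=2 thr1.b=0
thr1.a=2 thr1.b=1

outcome vector order: (thr1.a,thr1.b)
|PSO outcomes| = 4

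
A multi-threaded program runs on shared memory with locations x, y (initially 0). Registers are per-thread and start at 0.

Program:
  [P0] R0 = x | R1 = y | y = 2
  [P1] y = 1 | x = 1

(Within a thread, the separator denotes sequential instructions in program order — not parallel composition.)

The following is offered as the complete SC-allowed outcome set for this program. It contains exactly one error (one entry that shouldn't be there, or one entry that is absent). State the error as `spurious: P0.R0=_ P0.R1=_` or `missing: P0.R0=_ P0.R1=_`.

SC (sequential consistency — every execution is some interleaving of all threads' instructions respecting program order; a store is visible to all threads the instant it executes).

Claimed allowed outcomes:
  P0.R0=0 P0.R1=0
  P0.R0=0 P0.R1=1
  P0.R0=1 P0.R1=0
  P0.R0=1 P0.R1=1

spurious: P0.R0=1 P0.R1=0

outcome vector order: (P0.R0,P0.R1)
SC: 3 outcomes — {(0,0), (0,1), (1,1)}
claimed∖SC = {(1,0)}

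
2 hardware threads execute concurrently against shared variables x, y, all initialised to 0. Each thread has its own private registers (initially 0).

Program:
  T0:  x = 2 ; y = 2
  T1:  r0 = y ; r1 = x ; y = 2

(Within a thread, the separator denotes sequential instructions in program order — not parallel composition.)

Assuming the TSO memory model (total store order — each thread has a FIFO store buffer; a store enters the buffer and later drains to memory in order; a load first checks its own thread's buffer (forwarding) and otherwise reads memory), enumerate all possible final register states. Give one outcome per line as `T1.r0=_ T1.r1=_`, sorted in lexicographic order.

T1.r0=0 T1.r1=0
T1.r0=0 T1.r1=2
T1.r0=2 T1.r1=2

outcome vector order: (T1.r0,T1.r1)
|TSO outcomes| = 3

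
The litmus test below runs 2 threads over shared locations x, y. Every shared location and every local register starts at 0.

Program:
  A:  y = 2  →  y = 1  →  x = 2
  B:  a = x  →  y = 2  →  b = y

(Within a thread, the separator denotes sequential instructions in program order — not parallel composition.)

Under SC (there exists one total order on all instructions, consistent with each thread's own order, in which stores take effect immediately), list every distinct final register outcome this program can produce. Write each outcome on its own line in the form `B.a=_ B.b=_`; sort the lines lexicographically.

B.a=0 B.b=1
B.a=0 B.b=2
B.a=2 B.b=2

outcome vector order: (B.a,B.b)
|SC outcomes| = 3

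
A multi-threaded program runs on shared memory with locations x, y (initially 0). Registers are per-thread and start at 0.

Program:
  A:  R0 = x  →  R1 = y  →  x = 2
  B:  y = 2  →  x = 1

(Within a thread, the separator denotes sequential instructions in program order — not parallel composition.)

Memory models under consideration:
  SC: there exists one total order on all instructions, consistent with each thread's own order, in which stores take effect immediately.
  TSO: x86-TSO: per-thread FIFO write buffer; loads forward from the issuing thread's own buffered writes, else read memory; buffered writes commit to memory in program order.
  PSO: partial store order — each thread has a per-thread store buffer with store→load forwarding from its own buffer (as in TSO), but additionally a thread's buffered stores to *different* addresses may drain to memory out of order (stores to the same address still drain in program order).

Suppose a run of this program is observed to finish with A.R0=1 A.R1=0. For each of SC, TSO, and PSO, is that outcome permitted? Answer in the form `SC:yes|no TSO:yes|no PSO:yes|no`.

outcome vector order: (A.R0,A.R1)
under SC → <0 0>; <0 2>; <1 2>
under TSO → <0 0>; <0 2>; <1 2>
under PSO → <0 0>; <0 2>; <1 0>; <1 2>
target <1 0> ∈ {PSO}

SC:no TSO:no PSO:yes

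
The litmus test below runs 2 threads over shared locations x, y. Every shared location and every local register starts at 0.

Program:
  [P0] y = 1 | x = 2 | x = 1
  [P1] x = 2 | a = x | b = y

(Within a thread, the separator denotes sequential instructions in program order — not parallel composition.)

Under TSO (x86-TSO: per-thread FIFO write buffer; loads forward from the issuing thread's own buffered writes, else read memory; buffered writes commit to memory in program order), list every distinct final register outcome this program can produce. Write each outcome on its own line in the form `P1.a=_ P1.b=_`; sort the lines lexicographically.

outcome vector order: (P1.a,P1.b)
|TSO outcomes| = 3

P1.a=1 P1.b=1
P1.a=2 P1.b=0
P1.a=2 P1.b=1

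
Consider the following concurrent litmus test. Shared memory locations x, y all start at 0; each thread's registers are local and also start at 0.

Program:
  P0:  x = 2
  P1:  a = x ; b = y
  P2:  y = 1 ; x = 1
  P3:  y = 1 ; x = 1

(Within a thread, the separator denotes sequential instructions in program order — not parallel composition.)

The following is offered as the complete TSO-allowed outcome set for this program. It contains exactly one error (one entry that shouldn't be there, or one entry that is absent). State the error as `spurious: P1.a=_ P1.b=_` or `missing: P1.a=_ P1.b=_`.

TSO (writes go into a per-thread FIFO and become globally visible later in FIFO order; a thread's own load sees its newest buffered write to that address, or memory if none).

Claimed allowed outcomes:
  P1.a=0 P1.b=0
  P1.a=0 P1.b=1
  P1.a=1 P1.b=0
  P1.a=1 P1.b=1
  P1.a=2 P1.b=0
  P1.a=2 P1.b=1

outcome vector order: (P1.a,P1.b)
under TSO → (0,0); (0,1); (1,1); (2,0); (2,1)
claimed∖TSO = {(1,0)}

spurious: P1.a=1 P1.b=0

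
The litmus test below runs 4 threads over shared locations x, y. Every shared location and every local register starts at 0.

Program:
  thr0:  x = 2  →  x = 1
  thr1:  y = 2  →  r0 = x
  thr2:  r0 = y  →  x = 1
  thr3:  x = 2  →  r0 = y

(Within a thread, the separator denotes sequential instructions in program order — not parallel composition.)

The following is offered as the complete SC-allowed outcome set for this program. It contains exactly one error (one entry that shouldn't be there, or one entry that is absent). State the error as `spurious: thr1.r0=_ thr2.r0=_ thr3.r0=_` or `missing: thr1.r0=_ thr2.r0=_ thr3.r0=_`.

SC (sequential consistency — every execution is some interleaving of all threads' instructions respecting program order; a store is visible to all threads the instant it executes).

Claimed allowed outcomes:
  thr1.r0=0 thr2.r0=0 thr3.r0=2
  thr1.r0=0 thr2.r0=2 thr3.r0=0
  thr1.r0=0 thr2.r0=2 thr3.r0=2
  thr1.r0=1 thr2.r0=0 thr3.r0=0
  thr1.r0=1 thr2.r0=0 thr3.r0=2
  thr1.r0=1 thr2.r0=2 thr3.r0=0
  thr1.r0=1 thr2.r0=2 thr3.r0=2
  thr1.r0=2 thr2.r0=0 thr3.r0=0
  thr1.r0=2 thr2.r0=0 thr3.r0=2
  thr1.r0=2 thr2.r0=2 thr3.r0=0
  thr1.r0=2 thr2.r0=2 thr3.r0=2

outcome vector order: (thr1.r0,thr2.r0,thr3.r0)
SC: 10 outcomes — {<0 0 2>, <0 2 2>, <1 0 0>, <1 0 2>, <1 2 0>, <1 2 2>, <2 0 0>, <2 0 2>, <2 2 0>, <2 2 2>}
claimed∖SC = {<0 2 0>}

spurious: thr1.r0=0 thr2.r0=2 thr3.r0=0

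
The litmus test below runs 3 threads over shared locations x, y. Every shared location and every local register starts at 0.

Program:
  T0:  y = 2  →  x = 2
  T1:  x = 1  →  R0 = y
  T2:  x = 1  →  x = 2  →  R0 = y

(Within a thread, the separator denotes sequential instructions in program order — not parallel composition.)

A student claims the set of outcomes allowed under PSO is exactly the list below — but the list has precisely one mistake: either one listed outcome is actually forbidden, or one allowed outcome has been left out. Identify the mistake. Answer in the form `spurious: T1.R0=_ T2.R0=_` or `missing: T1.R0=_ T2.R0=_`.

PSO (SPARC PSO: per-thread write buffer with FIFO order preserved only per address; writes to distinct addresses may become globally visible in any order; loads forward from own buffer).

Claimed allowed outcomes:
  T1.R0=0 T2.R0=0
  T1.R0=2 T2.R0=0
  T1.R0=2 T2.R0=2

outcome vector order: (T1.R0,T2.R0)
PSO (4): 0/0, 0/2, 2/0, 2/2
PSO∖claimed = {0/2}

missing: T1.R0=0 T2.R0=2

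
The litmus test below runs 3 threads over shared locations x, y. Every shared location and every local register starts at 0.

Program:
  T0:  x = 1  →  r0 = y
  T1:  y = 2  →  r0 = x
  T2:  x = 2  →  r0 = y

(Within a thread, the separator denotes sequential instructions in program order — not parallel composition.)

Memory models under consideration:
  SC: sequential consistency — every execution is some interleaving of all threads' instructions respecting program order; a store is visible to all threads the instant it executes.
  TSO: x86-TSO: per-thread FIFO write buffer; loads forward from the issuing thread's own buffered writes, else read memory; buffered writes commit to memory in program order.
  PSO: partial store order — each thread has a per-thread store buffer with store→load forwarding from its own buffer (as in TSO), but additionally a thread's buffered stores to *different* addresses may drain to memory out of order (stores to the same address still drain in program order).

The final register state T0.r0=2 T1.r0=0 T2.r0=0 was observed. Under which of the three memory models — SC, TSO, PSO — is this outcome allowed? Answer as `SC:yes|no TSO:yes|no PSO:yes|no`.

outcome vector order: (T0.r0,T1.r0,T2.r0)
SC: 9 outcomes — {010, 012, 020, 022, 202, 210, 212, 220, 222}
TSO: 12 outcomes — {000, 002, 010, 012, 020, 022, 200, 202, 210, 212, 220, 222}
PSO: 12 outcomes — {000, 002, 010, 012, 020, 022, 200, 202, 210, 212, 220, 222}
target 200 ∈ {TSO,PSO}

SC:no TSO:yes PSO:yes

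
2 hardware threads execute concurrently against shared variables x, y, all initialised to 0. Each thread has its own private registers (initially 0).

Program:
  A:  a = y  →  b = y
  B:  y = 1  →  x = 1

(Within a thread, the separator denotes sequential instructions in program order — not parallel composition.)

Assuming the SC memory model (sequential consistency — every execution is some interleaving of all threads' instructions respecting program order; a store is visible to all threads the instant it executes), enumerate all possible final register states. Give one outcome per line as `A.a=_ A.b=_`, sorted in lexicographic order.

A.a=0 A.b=0
A.a=0 A.b=1
A.a=1 A.b=1

outcome vector order: (A.a,A.b)
|SC outcomes| = 3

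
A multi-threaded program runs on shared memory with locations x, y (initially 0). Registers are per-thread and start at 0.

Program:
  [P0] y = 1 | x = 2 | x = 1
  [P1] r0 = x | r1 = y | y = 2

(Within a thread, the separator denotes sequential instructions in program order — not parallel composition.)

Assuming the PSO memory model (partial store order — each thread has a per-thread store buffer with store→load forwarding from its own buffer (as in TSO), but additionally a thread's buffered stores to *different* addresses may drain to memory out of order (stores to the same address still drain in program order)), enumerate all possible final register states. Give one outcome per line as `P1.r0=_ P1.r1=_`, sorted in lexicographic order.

P1.r0=0 P1.r1=0
P1.r0=0 P1.r1=1
P1.r0=1 P1.r1=0
P1.r0=1 P1.r1=1
P1.r0=2 P1.r1=0
P1.r0=2 P1.r1=1

outcome vector order: (P1.r0,P1.r1)
|PSO outcomes| = 6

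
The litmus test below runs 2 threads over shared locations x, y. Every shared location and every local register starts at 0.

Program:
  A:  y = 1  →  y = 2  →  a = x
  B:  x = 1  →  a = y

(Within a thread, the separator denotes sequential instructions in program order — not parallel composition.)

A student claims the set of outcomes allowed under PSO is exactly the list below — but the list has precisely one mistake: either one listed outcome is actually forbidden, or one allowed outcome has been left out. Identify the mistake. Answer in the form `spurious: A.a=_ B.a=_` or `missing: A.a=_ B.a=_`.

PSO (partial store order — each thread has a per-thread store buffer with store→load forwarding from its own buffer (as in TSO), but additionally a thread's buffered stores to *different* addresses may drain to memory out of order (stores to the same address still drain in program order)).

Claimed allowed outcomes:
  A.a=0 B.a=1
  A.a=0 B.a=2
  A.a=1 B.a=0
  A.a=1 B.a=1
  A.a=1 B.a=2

outcome vector order: (A.a,B.a)
under PSO → 00; 01; 02; 10; 11; 12
PSO∖claimed = {00}

missing: A.a=0 B.a=0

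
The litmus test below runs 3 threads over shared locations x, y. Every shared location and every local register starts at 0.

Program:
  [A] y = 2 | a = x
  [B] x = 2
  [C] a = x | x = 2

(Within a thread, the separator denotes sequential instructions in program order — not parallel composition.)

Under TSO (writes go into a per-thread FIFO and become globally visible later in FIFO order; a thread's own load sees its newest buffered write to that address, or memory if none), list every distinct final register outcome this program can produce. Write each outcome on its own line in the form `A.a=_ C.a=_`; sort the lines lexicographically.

A.a=0 C.a=0
A.a=0 C.a=2
A.a=2 C.a=0
A.a=2 C.a=2

outcome vector order: (A.a,C.a)
|TSO outcomes| = 4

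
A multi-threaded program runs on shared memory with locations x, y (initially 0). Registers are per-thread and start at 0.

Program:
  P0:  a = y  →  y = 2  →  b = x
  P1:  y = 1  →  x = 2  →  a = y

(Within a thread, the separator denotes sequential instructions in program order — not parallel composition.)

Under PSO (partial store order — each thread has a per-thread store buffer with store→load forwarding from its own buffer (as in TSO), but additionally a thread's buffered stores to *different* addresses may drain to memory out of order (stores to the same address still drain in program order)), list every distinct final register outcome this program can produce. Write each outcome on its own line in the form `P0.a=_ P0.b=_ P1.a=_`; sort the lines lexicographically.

P0.a=0 P0.b=0 P1.a=1
P0.a=0 P0.b=0 P1.a=2
P0.a=0 P0.b=2 P1.a=1
P0.a=0 P0.b=2 P1.a=2
P0.a=1 P0.b=0 P1.a=1
P0.a=1 P0.b=0 P1.a=2
P0.a=1 P0.b=2 P1.a=1
P0.a=1 P0.b=2 P1.a=2

outcome vector order: (P0.a,P0.b,P1.a)
|PSO outcomes| = 8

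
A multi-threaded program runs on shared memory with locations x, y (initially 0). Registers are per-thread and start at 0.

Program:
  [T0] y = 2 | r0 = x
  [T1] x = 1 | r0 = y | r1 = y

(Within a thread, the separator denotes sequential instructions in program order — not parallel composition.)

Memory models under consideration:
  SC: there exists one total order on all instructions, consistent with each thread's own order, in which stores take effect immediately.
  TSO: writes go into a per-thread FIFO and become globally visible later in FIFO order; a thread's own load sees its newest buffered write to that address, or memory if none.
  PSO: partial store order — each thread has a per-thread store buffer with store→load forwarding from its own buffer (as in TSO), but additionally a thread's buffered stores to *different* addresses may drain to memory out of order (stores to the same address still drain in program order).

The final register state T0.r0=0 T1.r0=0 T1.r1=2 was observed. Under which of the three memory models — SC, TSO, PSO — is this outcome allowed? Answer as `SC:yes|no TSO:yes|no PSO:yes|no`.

SC:no TSO:yes PSO:yes

outcome vector order: (T0.r0,T1.r0,T1.r1)
SC: 4 outcomes — {022 100 102 122}
TSO: 6 outcomes — {000 002 022 100 102 122}
PSO: 6 outcomes — {000 002 022 100 102 122}
target 002 ∈ {TSO,PSO}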